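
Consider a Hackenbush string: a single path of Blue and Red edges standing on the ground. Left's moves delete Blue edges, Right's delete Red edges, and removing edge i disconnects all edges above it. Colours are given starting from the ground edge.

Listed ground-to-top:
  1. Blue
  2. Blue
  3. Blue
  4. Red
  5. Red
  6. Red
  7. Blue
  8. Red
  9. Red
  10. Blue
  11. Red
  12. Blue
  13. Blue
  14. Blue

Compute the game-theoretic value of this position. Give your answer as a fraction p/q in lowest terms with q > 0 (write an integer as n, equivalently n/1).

4399/2048

Prefix values for Blue Blue Blue Red Red Red Blue Red Red Blue Red Blue Blue Blue via {L|R} + simplicity:
edge 1 of 14 (Blue): { 0 |  } → 1
edge 2 of 14 (Blue): { 0 1 |  } → 2
edge 3 of 14 (Blue): { 0 1 2 |  } → 3
edge 4 of 14 (Red): { 0 1 2 | 3 } → 5/2
edge 5 of 14 (Red): { 0 1 2 | 5/2 3 } → 9/4
edge 6 of 14 (Red): { 0 1 2 | 9/4 5/2 3 } → 17/8
edge 7 of 14 (Blue): { 0 1 2 17/8 | 9/4 5/2 3 } → 35/16
edge 8 of 14 (Red): { 0 1 2 17/8 | 35/16 9/4 5/2 3 } → 69/32
edge 9 of 14 (Red): { 0 1 2 17/8 | 69/32 35/16 9/4 5/2 3 } → 137/64
edge 10 of 14 (Blue): { 0 1 2 17/8 137/64 | 69/32 35/16 9/4 5/2 3 } → 275/128
edge 11 of 14 (Red): { 0 1 2 17/8 137/64 | 275/128 69/32 35/16 9/4 5/2 3 } → 549/256
edge 12 of 14 (Blue): { 0 1 2 17/8 137/64 549/256 | 275/128 69/32 35/16 9/4 5/2 3 } → 1099/512
edge 13 of 14 (Blue): { 0 1 2 17/8 137/64 549/256 1099/512 | 275/128 69/32 35/16 9/4 5/2 3 } → 2199/1024
edge 14 of 14 (Blue): { 0 1 2 17/8 137/64 549/256 1099/512 2199/1024 | 275/128 69/32 35/16 9/4 5/2 3 } → 4399/2048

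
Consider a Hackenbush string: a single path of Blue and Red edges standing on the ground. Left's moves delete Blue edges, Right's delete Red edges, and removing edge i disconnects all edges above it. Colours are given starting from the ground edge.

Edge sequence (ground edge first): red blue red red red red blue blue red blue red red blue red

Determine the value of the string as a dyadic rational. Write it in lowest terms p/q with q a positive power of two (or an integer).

-7771/8192

Prefix values for red blue red red red red blue blue red blue red red blue red via {L|R} + simplicity:
step 1: add red to get r; options L={ ∅ } R={ 0 } = -1
step 2: add blue to get rb; options L={ -1 } R={ 0 } = -1/2
step 3: add red to get rbr; options L={ -1 } R={ -1/2 0 } = -3/4
step 4: add red to get rbrr; options L={ -1 } R={ -3/4 -1/2 0 } = -7/8
step 5: add red to get rbrrr; options L={ -1 } R={ -7/8 -3/4 -1/2 0 } = -15/16
step 6: add red to get rbrrrr; options L={ -1 } R={ -15/16 -7/8 -3/4 -1/2 0 } = -31/32
step 7: add blue to get rbrrrrb; options L={ -1 -31/32 } R={ -15/16 -7/8 -3/4 -1/2 0 } = -61/64
step 8: add blue to get rbrrrrbb; options L={ -1 -31/32 -61/64 } R={ -15/16 -7/8 -3/4 -1/2 0 } = -121/128
step 9: add red to get rbrrrrbbr; options L={ -1 -31/32 -61/64 } R={ -121/128 -15/16 -7/8 -3/4 -1/2 0 } = -243/256
step 10: add blue to get rbrrrrbbrb; options L={ -1 -31/32 -61/64 -243/256 } R={ -121/128 -15/16 -7/8 -3/4 -1/2 0 } = -485/512
step 11: add red to get rbrrrrbbrbr; options L={ -1 -31/32 -61/64 -243/256 } R={ -485/512 -121/128 -15/16 -7/8 -3/4 -1/2 0 } = -971/1024
step 12: add red to get rbrrrrbbrbrr; options L={ -1 -31/32 -61/64 -243/256 } R={ -971/1024 -485/512 -121/128 -15/16 -7/8 -3/4 -1/2 0 } = -1943/2048
step 13: add blue to get rbrrrrbbrbrrb; options L={ -1 -31/32 -61/64 -243/256 -1943/2048 } R={ -971/1024 -485/512 -121/128 -15/16 -7/8 -3/4 -1/2 0 } = -3885/4096
step 14: add red to get rbrrrrbbrbrrbr; options L={ -1 -31/32 -61/64 -243/256 -1943/2048 } R={ -3885/4096 -971/1024 -485/512 -121/128 -15/16 -7/8 -3/4 -1/2 0 } = -7771/8192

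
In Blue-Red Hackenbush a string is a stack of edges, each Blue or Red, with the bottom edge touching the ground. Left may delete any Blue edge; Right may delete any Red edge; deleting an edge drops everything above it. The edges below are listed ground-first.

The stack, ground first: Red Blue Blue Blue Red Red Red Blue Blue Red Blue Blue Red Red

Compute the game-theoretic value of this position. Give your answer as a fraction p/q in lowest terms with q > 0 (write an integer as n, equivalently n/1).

1 of 14 · R · max L −∞ · min R 0 gives -1
2 of 14 · RB · max L -1 · min R 0 gives -1/2
3 of 14 · RBB · max L -1/2 · min R 0 gives -1/4
4 of 14 · RBBB · max L -1/4 · min R 0 gives -1/8
5 of 14 · RBBBR · max L -1/4 · min R -1/8 gives -3/16
6 of 14 · RBBBRR · max L -1/4 · min R -3/16 gives -7/32
7 of 14 · RBBBRRR · max L -1/4 · min R -7/32 gives -15/64
8 of 14 · RBBBRRRB · max L -15/64 · min R -7/32 gives -29/128
9 of 14 · RBBBRRRBB · max L -29/128 · min R -7/32 gives -57/256
10 of 14 · RBBBRRRBBR · max L -29/128 · min R -57/256 gives -115/512
11 of 14 · RBBBRRRBBRB · max L -115/512 · min R -57/256 gives -229/1024
12 of 14 · RBBBRRRBBRBB · max L -229/1024 · min R -57/256 gives -457/2048
13 of 14 · RBBBRRRBBRBBR · max L -229/1024 · min R -457/2048 gives -915/4096
14 of 14 · RBBBRRRBBRBBRR · max L -229/1024 · min R -915/4096 gives -1831/8192

-1831/8192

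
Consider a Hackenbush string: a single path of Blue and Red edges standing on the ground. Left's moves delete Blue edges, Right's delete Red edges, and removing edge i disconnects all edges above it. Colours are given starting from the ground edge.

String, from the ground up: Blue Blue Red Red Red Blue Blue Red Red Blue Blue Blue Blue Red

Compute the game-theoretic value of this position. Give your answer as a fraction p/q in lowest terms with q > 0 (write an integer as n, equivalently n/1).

Recurse on prefixes of the 14-edge string Blue Blue Red Red Red Blue Blue Red Red Blue Blue Blue Blue Red:
B: Left { 0 }, Right {  } — simplest 1
BB: Left { 0; 1 }, Right {  } — simplest 2
BBR: Left { 0; 1 }, Right { 2 } — simplest 3/2
BBRR: Left { 0; 1 }, Right { 3/2; 2 } — simplest 5/4
BBRRR: Left { 0; 1 }, Right { 5/4; 3/2; 2 } — simplest 9/8
BBRRRB: Left { 0; 1; 9/8 }, Right { 5/4; 3/2; 2 } — simplest 19/16
BBRRRBB: Left { 0; 1; 9/8; 19/16 }, Right { 5/4; 3/2; 2 } — simplest 39/32
BBRRRBBR: Left { 0; 1; 9/8; 19/16 }, Right { 39/32; 5/4; 3/2; 2 } — simplest 77/64
BBRRRBBRR: Left { 0; 1; 9/8; 19/16 }, Right { 77/64; 39/32; 5/4; 3/2; 2 } — simplest 153/128
BBRRRBBRRB: Left { 0; 1; 9/8; 19/16; 153/128 }, Right { 77/64; 39/32; 5/4; 3/2; 2 } — simplest 307/256
BBRRRBBRRBB: Left { 0; 1; 9/8; 19/16; 153/128; 307/256 }, Right { 77/64; 39/32; 5/4; 3/2; 2 } — simplest 615/512
BBRRRBBRRBBB: Left { 0; 1; 9/8; 19/16; 153/128; 307/256; 615/512 }, Right { 77/64; 39/32; 5/4; 3/2; 2 } — simplest 1231/1024
BBRRRBBRRBBBB: Left { 0; 1; 9/8; 19/16; 153/128; 307/256; 615/512; 1231/1024 }, Right { 77/64; 39/32; 5/4; 3/2; 2 } — simplest 2463/2048
BBRRRBBRRBBBBR: Left { 0; 1; 9/8; 19/16; 153/128; 307/256; 615/512; 1231/1024 }, Right { 2463/2048; 77/64; 39/32; 5/4; 3/2; 2 } — simplest 4925/4096

4925/4096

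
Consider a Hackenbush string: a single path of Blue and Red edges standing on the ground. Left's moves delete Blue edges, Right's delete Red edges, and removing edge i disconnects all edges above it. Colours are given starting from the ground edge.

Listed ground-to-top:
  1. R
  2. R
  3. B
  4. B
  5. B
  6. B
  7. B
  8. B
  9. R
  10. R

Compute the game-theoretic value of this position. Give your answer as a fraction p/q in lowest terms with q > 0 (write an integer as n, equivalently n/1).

-263/256

Recurse on prefixes of the 10-edge string R R B B B B B B R R:
R: Left { (no moves) }, Right { 0 } so simplest -1
RR: Left { (no moves) }, Right { -1 0 } so simplest -2
RRB: Left { -2 }, Right { -1 0 } so simplest -3/2
RRBB: Left { -2 -3/2 }, Right { -1 0 } so simplest -5/4
RRBBB: Left { -2 -3/2 -5/4 }, Right { -1 0 } so simplest -9/8
RRBBBB: Left { -2 -3/2 -5/4 -9/8 }, Right { -1 0 } so simplest -17/16
RRBBBBB: Left { -2 -3/2 -5/4 -9/8 -17/16 }, Right { -1 0 } so simplest -33/32
RRBBBBBB: Left { -2 -3/2 -5/4 -9/8 -17/16 -33/32 }, Right { -1 0 } so simplest -65/64
RRBBBBBBR: Left { -2 -3/2 -5/4 -9/8 -17/16 -33/32 }, Right { -65/64 -1 0 } so simplest -131/128
RRBBBBBBRR: Left { -2 -3/2 -5/4 -9/8 -17/16 -33/32 }, Right { -131/128 -65/64 -1 0 } so simplest -263/256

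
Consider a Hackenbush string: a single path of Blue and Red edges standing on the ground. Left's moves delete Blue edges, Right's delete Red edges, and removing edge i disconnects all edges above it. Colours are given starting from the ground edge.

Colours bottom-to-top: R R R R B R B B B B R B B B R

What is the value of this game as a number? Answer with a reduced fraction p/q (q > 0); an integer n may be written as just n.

-7203/2048

edge 1 of 15 (R): { none | 0 } ⇒ -1
edge 2 of 15 (R): { none | -1 0 } ⇒ -2
edge 3 of 15 (R): { none | -2 -1 0 } ⇒ -3
edge 4 of 15 (R): { none | -3 -2 -1 0 } ⇒ -4
edge 5 of 15 (B): { -4 | -3 -2 -1 0 } ⇒ -7/2
edge 6 of 15 (R): { -4 | -7/2 -3 -2 -1 0 } ⇒ -15/4
edge 7 of 15 (B): { -4 -15/4 | -7/2 -3 -2 -1 0 } ⇒ -29/8
edge 8 of 15 (B): { -4 -15/4 -29/8 | -7/2 -3 -2 -1 0 } ⇒ -57/16
edge 9 of 15 (B): { -4 -15/4 -29/8 -57/16 | -7/2 -3 -2 -1 0 } ⇒ -113/32
edge 10 of 15 (B): { -4 -15/4 -29/8 -57/16 -113/32 | -7/2 -3 -2 -1 0 } ⇒ -225/64
edge 11 of 15 (R): { -4 -15/4 -29/8 -57/16 -113/32 | -225/64 -7/2 -3 -2 -1 0 } ⇒ -451/128
edge 12 of 15 (B): { -4 -15/4 -29/8 -57/16 -113/32 -451/128 | -225/64 -7/2 -3 -2 -1 0 } ⇒ -901/256
edge 13 of 15 (B): { -4 -15/4 -29/8 -57/16 -113/32 -451/128 -901/256 | -225/64 -7/2 -3 -2 -1 0 } ⇒ -1801/512
edge 14 of 15 (B): { -4 -15/4 -29/8 -57/16 -113/32 -451/128 -901/256 -1801/512 | -225/64 -7/2 -3 -2 -1 0 } ⇒ -3601/1024
edge 15 of 15 (R): { -4 -15/4 -29/8 -57/16 -113/32 -451/128 -901/256 -1801/512 | -3601/1024 -225/64 -7/2 -3 -2 -1 0 } ⇒ -7203/2048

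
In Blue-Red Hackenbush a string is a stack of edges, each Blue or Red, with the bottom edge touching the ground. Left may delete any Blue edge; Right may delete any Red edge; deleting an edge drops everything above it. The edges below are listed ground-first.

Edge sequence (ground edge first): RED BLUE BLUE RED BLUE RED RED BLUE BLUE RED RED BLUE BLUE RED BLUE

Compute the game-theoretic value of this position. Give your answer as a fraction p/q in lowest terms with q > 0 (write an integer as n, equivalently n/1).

Recurse on prefixes of the 15-edge string RED BLUE BLUE RED BLUE RED RED BLUE BLUE RED RED BLUE BLUE RED BLUE:
step 1: add RED to get R; options L={ · } R={ 0 } -> -1
step 2: add BLUE to get RB; options L={ -1 } R={ 0 } -> -1/2
step 3: add BLUE to get RBB; options L={ -1,-1/2 } R={ 0 } -> -1/4
step 4: add RED to get RBBR; options L={ -1,-1/2 } R={ -1/4,0 } -> -3/8
step 5: add BLUE to get RBBRB; options L={ -1,-1/2,-3/8 } R={ -1/4,0 } -> -5/16
step 6: add RED to get RBBRBR; options L={ -1,-1/2,-3/8 } R={ -5/16,-1/4,0 } -> -11/32
step 7: add RED to get RBBRBRR; options L={ -1,-1/2,-3/8 } R={ -11/32,-5/16,-1/4,0 } -> -23/64
step 8: add BLUE to get RBBRBRRB; options L={ -1,-1/2,-3/8,-23/64 } R={ -11/32,-5/16,-1/4,0 } -> -45/128
step 9: add BLUE to get RBBRBRRBB; options L={ -1,-1/2,-3/8,-23/64,-45/128 } R={ -11/32,-5/16,-1/4,0 } -> -89/256
step 10: add RED to get RBBRBRRBBR; options L={ -1,-1/2,-3/8,-23/64,-45/128 } R={ -89/256,-11/32,-5/16,-1/4,0 } -> -179/512
step 11: add RED to get RBBRBRRBBRR; options L={ -1,-1/2,-3/8,-23/64,-45/128 } R={ -179/512,-89/256,-11/32,-5/16,-1/4,0 } -> -359/1024
step 12: add BLUE to get RBBRBRRBBRRB; options L={ -1,-1/2,-3/8,-23/64,-45/128,-359/1024 } R={ -179/512,-89/256,-11/32,-5/16,-1/4,0 } -> -717/2048
step 13: add BLUE to get RBBRBRRBBRRBB; options L={ -1,-1/2,-3/8,-23/64,-45/128,-359/1024,-717/2048 } R={ -179/512,-89/256,-11/32,-5/16,-1/4,0 } -> -1433/4096
step 14: add RED to get RBBRBRRBBRRBBR; options L={ -1,-1/2,-3/8,-23/64,-45/128,-359/1024,-717/2048 } R={ -1433/4096,-179/512,-89/256,-11/32,-5/16,-1/4,0 } -> -2867/8192
step 15: add BLUE to get RBBRBRRBBRRBBRB; options L={ -1,-1/2,-3/8,-23/64,-45/128,-359/1024,-717/2048,-2867/8192 } R={ -1433/4096,-179/512,-89/256,-11/32,-5/16,-1/4,0 } -> -5733/16384

-5733/16384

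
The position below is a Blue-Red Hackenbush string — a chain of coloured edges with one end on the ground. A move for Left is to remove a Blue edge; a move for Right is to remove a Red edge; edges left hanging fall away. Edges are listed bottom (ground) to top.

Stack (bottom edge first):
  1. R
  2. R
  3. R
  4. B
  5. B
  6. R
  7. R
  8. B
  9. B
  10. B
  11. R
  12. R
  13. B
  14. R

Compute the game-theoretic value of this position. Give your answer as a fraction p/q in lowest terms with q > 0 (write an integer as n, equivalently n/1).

edge 1 of 14 (R): {  | 0 } = -1
edge 2 of 14 (R): {  | -1,0 } = -2
edge 3 of 14 (R): {  | -2,-1,0 } = -3
edge 4 of 14 (B): { -3 | -2,-1,0 } = -5/2
edge 5 of 14 (B): { -3,-5/2 | -2,-1,0 } = -9/4
edge 6 of 14 (R): { -3,-5/2 | -9/4,-2,-1,0 } = -19/8
edge 7 of 14 (R): { -3,-5/2 | -19/8,-9/4,-2,-1,0 } = -39/16
edge 8 of 14 (B): { -3,-5/2,-39/16 | -19/8,-9/4,-2,-1,0 } = -77/32
edge 9 of 14 (B): { -3,-5/2,-39/16,-77/32 | -19/8,-9/4,-2,-1,0 } = -153/64
edge 10 of 14 (B): { -3,-5/2,-39/16,-77/32,-153/64 | -19/8,-9/4,-2,-1,0 } = -305/128
edge 11 of 14 (R): { -3,-5/2,-39/16,-77/32,-153/64 | -305/128,-19/8,-9/4,-2,-1,0 } = -611/256
edge 12 of 14 (R): { -3,-5/2,-39/16,-77/32,-153/64 | -611/256,-305/128,-19/8,-9/4,-2,-1,0 } = -1223/512
edge 13 of 14 (B): { -3,-5/2,-39/16,-77/32,-153/64,-1223/512 | -611/256,-305/128,-19/8,-9/4,-2,-1,0 } = -2445/1024
edge 14 of 14 (R): { -3,-5/2,-39/16,-77/32,-153/64,-1223/512 | -2445/1024,-611/256,-305/128,-19/8,-9/4,-2,-1,0 } = -4891/2048

-4891/2048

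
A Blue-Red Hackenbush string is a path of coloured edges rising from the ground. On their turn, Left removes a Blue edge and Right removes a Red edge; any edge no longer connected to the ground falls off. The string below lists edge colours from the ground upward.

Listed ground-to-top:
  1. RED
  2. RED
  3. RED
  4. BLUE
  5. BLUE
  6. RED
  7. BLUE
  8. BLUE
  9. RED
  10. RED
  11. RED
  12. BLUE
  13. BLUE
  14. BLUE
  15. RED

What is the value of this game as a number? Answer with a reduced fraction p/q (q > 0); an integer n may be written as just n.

-9443/4096

1 of 15 · R · max L −∞ · min R 0 -> -1
2 of 15 · RR · max L −∞ · min R -1 -> -2
3 of 15 · RRR · max L −∞ · min R -2 -> -3
4 of 15 · RRRB · max L -3 · min R -2 -> -5/2
5 of 15 · RRRBB · max L -5/2 · min R -2 -> -9/4
6 of 15 · RRRBBR · max L -5/2 · min R -9/4 -> -19/8
7 of 15 · RRRBBRB · max L -19/8 · min R -9/4 -> -37/16
8 of 15 · RRRBBRBB · max L -37/16 · min R -9/4 -> -73/32
9 of 15 · RRRBBRBBR · max L -37/16 · min R -73/32 -> -147/64
10 of 15 · RRRBBRBBRR · max L -37/16 · min R -147/64 -> -295/128
11 of 15 · RRRBBRBBRRR · max L -37/16 · min R -295/128 -> -591/256
12 of 15 · RRRBBRBBRRRB · max L -591/256 · min R -295/128 -> -1181/512
13 of 15 · RRRBBRBBRRRBB · max L -1181/512 · min R -295/128 -> -2361/1024
14 of 15 · RRRBBRBBRRRBBB · max L -2361/1024 · min R -295/128 -> -4721/2048
15 of 15 · RRRBBRBBRRRBBBR · max L -2361/1024 · min R -4721/2048 -> -9443/4096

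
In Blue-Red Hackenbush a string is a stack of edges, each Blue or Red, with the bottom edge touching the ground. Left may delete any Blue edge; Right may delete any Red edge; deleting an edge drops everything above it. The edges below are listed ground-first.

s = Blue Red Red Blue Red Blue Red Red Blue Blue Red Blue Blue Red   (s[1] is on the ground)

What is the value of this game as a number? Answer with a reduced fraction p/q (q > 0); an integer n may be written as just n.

2669/8192

edge 1 of 14 (Blue): { 0 | (no moves) } — 1
edge 2 of 14 (Red): { 0 | 1 } — 1/2
edge 3 of 14 (Red): { 0 | 1/2,1 } — 1/4
edge 4 of 14 (Blue): { 0,1/4 | 1/2,1 } — 3/8
edge 5 of 14 (Red): { 0,1/4 | 3/8,1/2,1 } — 5/16
edge 6 of 14 (Blue): { 0,1/4,5/16 | 3/8,1/2,1 } — 11/32
edge 7 of 14 (Red): { 0,1/4,5/16 | 11/32,3/8,1/2,1 } — 21/64
edge 8 of 14 (Red): { 0,1/4,5/16 | 21/64,11/32,3/8,1/2,1 } — 41/128
edge 9 of 14 (Blue): { 0,1/4,5/16,41/128 | 21/64,11/32,3/8,1/2,1 } — 83/256
edge 10 of 14 (Blue): { 0,1/4,5/16,41/128,83/256 | 21/64,11/32,3/8,1/2,1 } — 167/512
edge 11 of 14 (Red): { 0,1/4,5/16,41/128,83/256 | 167/512,21/64,11/32,3/8,1/2,1 } — 333/1024
edge 12 of 14 (Blue): { 0,1/4,5/16,41/128,83/256,333/1024 | 167/512,21/64,11/32,3/8,1/2,1 } — 667/2048
edge 13 of 14 (Blue): { 0,1/4,5/16,41/128,83/256,333/1024,667/2048 | 167/512,21/64,11/32,3/8,1/2,1 } — 1335/4096
edge 14 of 14 (Red): { 0,1/4,5/16,41/128,83/256,333/1024,667/2048 | 1335/4096,167/512,21/64,11/32,3/8,1/2,1 } — 2669/8192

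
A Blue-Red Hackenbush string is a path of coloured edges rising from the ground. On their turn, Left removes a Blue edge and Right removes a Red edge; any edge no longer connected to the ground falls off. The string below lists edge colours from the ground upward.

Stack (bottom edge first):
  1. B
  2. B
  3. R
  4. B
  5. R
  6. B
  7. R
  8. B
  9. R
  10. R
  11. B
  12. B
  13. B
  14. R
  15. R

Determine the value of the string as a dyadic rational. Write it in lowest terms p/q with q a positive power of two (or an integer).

1 of 15 · B · max L 0 · min R +∞ so 1
2 of 15 · BB · max L 1 · min R +∞ so 2
3 of 15 · BBR · max L 1 · min R 2 so 3/2
4 of 15 · BBRB · max L 3/2 · min R 2 so 7/4
5 of 15 · BBRBR · max L 3/2 · min R 7/4 so 13/8
6 of 15 · BBRBRB · max L 13/8 · min R 7/4 so 27/16
7 of 15 · BBRBRBR · max L 13/8 · min R 27/16 so 53/32
8 of 15 · BBRBRBRB · max L 53/32 · min R 27/16 so 107/64
9 of 15 · BBRBRBRBR · max L 53/32 · min R 107/64 so 213/128
10 of 15 · BBRBRBRBRR · max L 53/32 · min R 213/128 so 425/256
11 of 15 · BBRBRBRBRRB · max L 425/256 · min R 213/128 so 851/512
12 of 15 · BBRBRBRBRRBB · max L 851/512 · min R 213/128 so 1703/1024
13 of 15 · BBRBRBRBRRBBB · max L 1703/1024 · min R 213/128 so 3407/2048
14 of 15 · BBRBRBRBRRBBBR · max L 1703/1024 · min R 3407/2048 so 6813/4096
15 of 15 · BBRBRBRBRRBBBRR · max L 1703/1024 · min R 6813/4096 so 13625/8192

13625/8192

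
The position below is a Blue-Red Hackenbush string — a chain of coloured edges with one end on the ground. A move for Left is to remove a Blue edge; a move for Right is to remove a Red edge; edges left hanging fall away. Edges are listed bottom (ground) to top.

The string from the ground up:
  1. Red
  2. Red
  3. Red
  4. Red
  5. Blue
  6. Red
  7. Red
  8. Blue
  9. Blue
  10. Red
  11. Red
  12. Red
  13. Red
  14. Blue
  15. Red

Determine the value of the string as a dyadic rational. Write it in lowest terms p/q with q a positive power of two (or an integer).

Build value(s[:k]) for k = 1..15, string s = Red Red Red Red Blue Red Red Blue Blue Red Red Red Red Blue Red.
edge 1 of 15 (Red): { (no moves) | 0 } => -1
edge 2 of 15 (Red): { (no moves) | -1; 0 } => -2
edge 3 of 15 (Red): { (no moves) | -2; -1; 0 } => -3
edge 4 of 15 (Red): { (no moves) | -3; -2; -1; 0 } => -4
edge 5 of 15 (Blue): { -4 | -3; -2; -1; 0 } => -7/2
edge 6 of 15 (Red): { -4 | -7/2; -3; -2; -1; 0 } => -15/4
edge 7 of 15 (Red): { -4 | -15/4; -7/2; -3; -2; -1; 0 } => -31/8
edge 8 of 15 (Blue): { -4; -31/8 | -15/4; -7/2; -3; -2; -1; 0 } => -61/16
edge 9 of 15 (Blue): { -4; -31/8; -61/16 | -15/4; -7/2; -3; -2; -1; 0 } => -121/32
edge 10 of 15 (Red): { -4; -31/8; -61/16 | -121/32; -15/4; -7/2; -3; -2; -1; 0 } => -243/64
edge 11 of 15 (Red): { -4; -31/8; -61/16 | -243/64; -121/32; -15/4; -7/2; -3; -2; -1; 0 } => -487/128
edge 12 of 15 (Red): { -4; -31/8; -61/16 | -487/128; -243/64; -121/32; -15/4; -7/2; -3; -2; -1; 0 } => -975/256
edge 13 of 15 (Red): { -4; -31/8; -61/16 | -975/256; -487/128; -243/64; -121/32; -15/4; -7/2; -3; -2; -1; 0 } => -1951/512
edge 14 of 15 (Blue): { -4; -31/8; -61/16; -1951/512 | -975/256; -487/128; -243/64; -121/32; -15/4; -7/2; -3; -2; -1; 0 } => -3901/1024
edge 15 of 15 (Red): { -4; -31/8; -61/16; -1951/512 | -3901/1024; -975/256; -487/128; -243/64; -121/32; -15/4; -7/2; -3; -2; -1; 0 } => -7803/2048

-7803/2048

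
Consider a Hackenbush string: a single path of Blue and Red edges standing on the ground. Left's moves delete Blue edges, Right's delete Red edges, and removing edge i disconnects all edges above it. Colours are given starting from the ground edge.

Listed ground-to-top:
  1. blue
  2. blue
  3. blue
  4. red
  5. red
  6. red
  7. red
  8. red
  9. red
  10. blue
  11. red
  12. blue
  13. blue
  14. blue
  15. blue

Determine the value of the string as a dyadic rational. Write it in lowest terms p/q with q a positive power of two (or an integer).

Recurse on prefixes of the 15-edge string blue blue blue red red red red red red blue red blue blue blue blue:
edge 1 of 15 (blue): { 0 | — } = 1
edge 2 of 15 (blue): { 0; 1 | — } = 2
edge 3 of 15 (blue): { 0; 1; 2 | — } = 3
edge 4 of 15 (red): { 0; 1; 2 | 3 } = 5/2
edge 5 of 15 (red): { 0; 1; 2 | 5/2; 3 } = 9/4
edge 6 of 15 (red): { 0; 1; 2 | 9/4; 5/2; 3 } = 17/8
edge 7 of 15 (red): { 0; 1; 2 | 17/8; 9/4; 5/2; 3 } = 33/16
edge 8 of 15 (red): { 0; 1; 2 | 33/16; 17/8; 9/4; 5/2; 3 } = 65/32
edge 9 of 15 (red): { 0; 1; 2 | 65/32; 33/16; 17/8; 9/4; 5/2; 3 } = 129/64
edge 10 of 15 (blue): { 0; 1; 2; 129/64 | 65/32; 33/16; 17/8; 9/4; 5/2; 3 } = 259/128
edge 11 of 15 (red): { 0; 1; 2; 129/64 | 259/128; 65/32; 33/16; 17/8; 9/4; 5/2; 3 } = 517/256
edge 12 of 15 (blue): { 0; 1; 2; 129/64; 517/256 | 259/128; 65/32; 33/16; 17/8; 9/4; 5/2; 3 } = 1035/512
edge 13 of 15 (blue): { 0; 1; 2; 129/64; 517/256; 1035/512 | 259/128; 65/32; 33/16; 17/8; 9/4; 5/2; 3 } = 2071/1024
edge 14 of 15 (blue): { 0; 1; 2; 129/64; 517/256; 1035/512; 2071/1024 | 259/128; 65/32; 33/16; 17/8; 9/4; 5/2; 3 } = 4143/2048
edge 15 of 15 (blue): { 0; 1; 2; 129/64; 517/256; 1035/512; 2071/1024; 4143/2048 | 259/128; 65/32; 33/16; 17/8; 9/4; 5/2; 3 } = 8287/4096

8287/4096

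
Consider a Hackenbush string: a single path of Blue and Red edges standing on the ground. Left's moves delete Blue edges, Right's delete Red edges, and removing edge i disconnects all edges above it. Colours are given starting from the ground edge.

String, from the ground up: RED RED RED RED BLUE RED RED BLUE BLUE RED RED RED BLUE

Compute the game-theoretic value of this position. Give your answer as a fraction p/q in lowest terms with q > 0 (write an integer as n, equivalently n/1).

step 1: add RED to get R; options L={ · } R={ 0 } so -1
step 2: add RED to get RR; options L={ · } R={ -1, 0 } so -2
step 3: add RED to get RRR; options L={ · } R={ -2, -1, 0 } so -3
step 4: add RED to get RRRR; options L={ · } R={ -3, -2, -1, 0 } so -4
step 5: add BLUE to get RRRRB; options L={ -4 } R={ -3, -2, -1, 0 } so -7/2
step 6: add RED to get RRRRBR; options L={ -4 } R={ -7/2, -3, -2, -1, 0 } so -15/4
step 7: add RED to get RRRRBRR; options L={ -4 } R={ -15/4, -7/2, -3, -2, -1, 0 } so -31/8
step 8: add BLUE to get RRRRBRRB; options L={ -4, -31/8 } R={ -15/4, -7/2, -3, -2, -1, 0 } so -61/16
step 9: add BLUE to get RRRRBRRBB; options L={ -4, -31/8, -61/16 } R={ -15/4, -7/2, -3, -2, -1, 0 } so -121/32
step 10: add RED to get RRRRBRRBBR; options L={ -4, -31/8, -61/16 } R={ -121/32, -15/4, -7/2, -3, -2, -1, 0 } so -243/64
step 11: add RED to get RRRRBRRBBRR; options L={ -4, -31/8, -61/16 } R={ -243/64, -121/32, -15/4, -7/2, -3, -2, -1, 0 } so -487/128
step 12: add RED to get RRRRBRRBBRRR; options L={ -4, -31/8, -61/16 } R={ -487/128, -243/64, -121/32, -15/4, -7/2, -3, -2, -1, 0 } so -975/256
step 13: add BLUE to get RRRRBRRBBRRRB; options L={ -4, -31/8, -61/16, -975/256 } R={ -487/128, -243/64, -121/32, -15/4, -7/2, -3, -2, -1, 0 } so -1949/512

-1949/512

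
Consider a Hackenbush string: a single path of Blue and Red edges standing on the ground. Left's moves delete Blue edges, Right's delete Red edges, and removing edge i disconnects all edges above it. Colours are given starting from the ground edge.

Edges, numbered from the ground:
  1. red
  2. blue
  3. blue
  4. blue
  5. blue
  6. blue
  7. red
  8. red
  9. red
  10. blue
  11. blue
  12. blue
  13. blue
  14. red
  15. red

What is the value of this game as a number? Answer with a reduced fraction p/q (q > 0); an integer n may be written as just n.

Build val(s[:k]) for k = 1..15, string s = red blue blue blue blue blue red red red blue blue blue blue red red.
1 of 15 · r · max L −∞ · min R 0 = -1
2 of 15 · rb · max L -1 · min R 0 = -1/2
3 of 15 · rbb · max L -1/2 · min R 0 = -1/4
4 of 15 · rbbb · max L -1/4 · min R 0 = -1/8
5 of 15 · rbbbb · max L -1/8 · min R 0 = -1/16
6 of 15 · rbbbbb · max L -1/16 · min R 0 = -1/32
7 of 15 · rbbbbbr · max L -1/16 · min R -1/32 = -3/64
8 of 15 · rbbbbbrr · max L -1/16 · min R -3/64 = -7/128
9 of 15 · rbbbbbrrr · max L -1/16 · min R -7/128 = -15/256
10 of 15 · rbbbbbrrrb · max L -15/256 · min R -7/128 = -29/512
11 of 15 · rbbbbbrrrbb · max L -29/512 · min R -7/128 = -57/1024
12 of 15 · rbbbbbrrrbbb · max L -57/1024 · min R -7/128 = -113/2048
13 of 15 · rbbbbbrrrbbbb · max L -113/2048 · min R -7/128 = -225/4096
14 of 15 · rbbbbbrrrbbbbr · max L -113/2048 · min R -225/4096 = -451/8192
15 of 15 · rbbbbbrrrbbbbrr · max L -113/2048 · min R -451/8192 = -903/16384

-903/16384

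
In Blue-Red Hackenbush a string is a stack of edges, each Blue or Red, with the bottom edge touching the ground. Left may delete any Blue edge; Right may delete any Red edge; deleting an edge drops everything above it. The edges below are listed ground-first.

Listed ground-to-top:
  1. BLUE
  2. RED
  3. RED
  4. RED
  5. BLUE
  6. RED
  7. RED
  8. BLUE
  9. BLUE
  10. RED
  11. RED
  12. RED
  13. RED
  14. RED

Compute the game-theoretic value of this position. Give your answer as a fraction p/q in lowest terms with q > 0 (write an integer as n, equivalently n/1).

G_1 [B]  L=[0]  R=[∅]  = 1
G_2 [BR]  L=[0]  R=[1]  = 1/2
G_3 [BRR]  L=[0]  R=[1/2 1]  = 1/4
G_4 [BRRR]  L=[0]  R=[1/4 1/2 1]  = 1/8
G_5 [BRRRB]  L=[0 1/8]  R=[1/4 1/2 1]  = 3/16
G_6 [BRRRBR]  L=[0 1/8]  R=[3/16 1/4 1/2 1]  = 5/32
G_7 [BRRRBRR]  L=[0 1/8]  R=[5/32 3/16 1/4 1/2 1]  = 9/64
G_8 [BRRRBRRB]  L=[0 1/8 9/64]  R=[5/32 3/16 1/4 1/2 1]  = 19/128
G_9 [BRRRBRRBB]  L=[0 1/8 9/64 19/128]  R=[5/32 3/16 1/4 1/2 1]  = 39/256
G_10 [BRRRBRRBBR]  L=[0 1/8 9/64 19/128]  R=[39/256 5/32 3/16 1/4 1/2 1]  = 77/512
G_11 [BRRRBRRBBRR]  L=[0 1/8 9/64 19/128]  R=[77/512 39/256 5/32 3/16 1/4 1/2 1]  = 153/1024
G_12 [BRRRBRRBBRRR]  L=[0 1/8 9/64 19/128]  R=[153/1024 77/512 39/256 5/32 3/16 1/4 1/2 1]  = 305/2048
G_13 [BRRRBRRBBRRRR]  L=[0 1/8 9/64 19/128]  R=[305/2048 153/1024 77/512 39/256 5/32 3/16 1/4 1/2 1]  = 609/4096
G_14 [BRRRBRRBBRRRRR]  L=[0 1/8 9/64 19/128]  R=[609/4096 305/2048 153/1024 77/512 39/256 5/32 3/16 1/4 1/2 1]  = 1217/8192

1217/8192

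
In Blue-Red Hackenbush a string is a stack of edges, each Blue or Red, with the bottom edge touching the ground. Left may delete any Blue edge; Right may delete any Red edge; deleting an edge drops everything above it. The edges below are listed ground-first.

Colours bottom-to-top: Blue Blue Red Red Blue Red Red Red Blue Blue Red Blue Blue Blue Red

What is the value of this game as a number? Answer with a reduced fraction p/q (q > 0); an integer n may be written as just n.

10461/8192

Recurse on prefixes of the 15-edge string Blue Blue Red Red Blue Red Red Red Blue Blue Red Blue Blue Blue Red:
G_1 [B]  L=[0]  R=[·]  = 1
G_2 [BB]  L=[0, 1]  R=[·]  = 2
G_3 [BBR]  L=[0, 1]  R=[2]  = 3/2
G_4 [BBRR]  L=[0, 1]  R=[3/2, 2]  = 5/4
G_5 [BBRRB]  L=[0, 1, 5/4]  R=[3/2, 2]  = 11/8
G_6 [BBRRBR]  L=[0, 1, 5/4]  R=[11/8, 3/2, 2]  = 21/16
G_7 [BBRRBRR]  L=[0, 1, 5/4]  R=[21/16, 11/8, 3/2, 2]  = 41/32
G_8 [BBRRBRRR]  L=[0, 1, 5/4]  R=[41/32, 21/16, 11/8, 3/2, 2]  = 81/64
G_9 [BBRRBRRRB]  L=[0, 1, 5/4, 81/64]  R=[41/32, 21/16, 11/8, 3/2, 2]  = 163/128
G_10 [BBRRBRRRBB]  L=[0, 1, 5/4, 81/64, 163/128]  R=[41/32, 21/16, 11/8, 3/2, 2]  = 327/256
G_11 [BBRRBRRRBBR]  L=[0, 1, 5/4, 81/64, 163/128]  R=[327/256, 41/32, 21/16, 11/8, 3/2, 2]  = 653/512
G_12 [BBRRBRRRBBRB]  L=[0, 1, 5/4, 81/64, 163/128, 653/512]  R=[327/256, 41/32, 21/16, 11/8, 3/2, 2]  = 1307/1024
G_13 [BBRRBRRRBBRBB]  L=[0, 1, 5/4, 81/64, 163/128, 653/512, 1307/1024]  R=[327/256, 41/32, 21/16, 11/8, 3/2, 2]  = 2615/2048
G_14 [BBRRBRRRBBRBBB]  L=[0, 1, 5/4, 81/64, 163/128, 653/512, 1307/1024, 2615/2048]  R=[327/256, 41/32, 21/16, 11/8, 3/2, 2]  = 5231/4096
G_15 [BBRRBRRRBBRBBBR]  L=[0, 1, 5/4, 81/64, 163/128, 653/512, 1307/1024, 2615/2048]  R=[5231/4096, 327/256, 41/32, 21/16, 11/8, 3/2, 2]  = 10461/8192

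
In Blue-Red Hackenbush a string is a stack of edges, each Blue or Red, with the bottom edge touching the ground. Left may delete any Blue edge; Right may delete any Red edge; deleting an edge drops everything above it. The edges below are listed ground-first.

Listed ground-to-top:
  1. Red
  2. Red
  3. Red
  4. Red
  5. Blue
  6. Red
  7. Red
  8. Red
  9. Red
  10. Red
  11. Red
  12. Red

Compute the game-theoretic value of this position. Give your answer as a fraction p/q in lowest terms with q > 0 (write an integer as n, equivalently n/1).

-1023/256

Build val(s[:k]) for k = 1..12, string s = Red Red Red Red Blue Red Red Red Red Red Red Red.
step 1: add Red to get R; options L={ — } R={ 0 } = -1
step 2: add Red to get RR; options L={ — } R={ -1, 0 } = -2
step 3: add Red to get RRR; options L={ — } R={ -2, -1, 0 } = -3
step 4: add Red to get RRRR; options L={ — } R={ -3, -2, -1, 0 } = -4
step 5: add Blue to get RRRRB; options L={ -4 } R={ -3, -2, -1, 0 } = -7/2
step 6: add Red to get RRRRBR; options L={ -4 } R={ -7/2, -3, -2, -1, 0 } = -15/4
step 7: add Red to get RRRRBRR; options L={ -4 } R={ -15/4, -7/2, -3, -2, -1, 0 } = -31/8
step 8: add Red to get RRRRBRRR; options L={ -4 } R={ -31/8, -15/4, -7/2, -3, -2, -1, 0 } = -63/16
step 9: add Red to get RRRRBRRRR; options L={ -4 } R={ -63/16, -31/8, -15/4, -7/2, -3, -2, -1, 0 } = -127/32
step 10: add Red to get RRRRBRRRRR; options L={ -4 } R={ -127/32, -63/16, -31/8, -15/4, -7/2, -3, -2, -1, 0 } = -255/64
step 11: add Red to get RRRRBRRRRRR; options L={ -4 } R={ -255/64, -127/32, -63/16, -31/8, -15/4, -7/2, -3, -2, -1, 0 } = -511/128
step 12: add Red to get RRRRBRRRRRRR; options L={ -4 } R={ -511/128, -255/64, -127/32, -63/16, -31/8, -15/4, -7/2, -3, -2, -1, 0 } = -1023/256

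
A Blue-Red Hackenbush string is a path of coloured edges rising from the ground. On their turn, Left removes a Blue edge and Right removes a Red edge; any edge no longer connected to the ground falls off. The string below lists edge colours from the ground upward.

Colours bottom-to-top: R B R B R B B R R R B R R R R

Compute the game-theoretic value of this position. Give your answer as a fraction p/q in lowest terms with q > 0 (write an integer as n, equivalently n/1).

Build val(s[:k]) for k = 1..15, string s = R B R B R B B R R R B R R R R.
step 1: add R to get R; options L={ none } R={ 0 } => -1
step 2: add B to get RB; options L={ -1 } R={ 0 } => -1/2
step 3: add R to get RBR; options L={ -1 } R={ -1/2, 0 } => -3/4
step 4: add B to get RBRB; options L={ -1, -3/4 } R={ -1/2, 0 } => -5/8
step 5: add R to get RBRBR; options L={ -1, -3/4 } R={ -5/8, -1/2, 0 } => -11/16
step 6: add B to get RBRBRB; options L={ -1, -3/4, -11/16 } R={ -5/8, -1/2, 0 } => -21/32
step 7: add B to get RBRBRBB; options L={ -1, -3/4, -11/16, -21/32 } R={ -5/8, -1/2, 0 } => -41/64
step 8: add R to get RBRBRBBR; options L={ -1, -3/4, -11/16, -21/32 } R={ -41/64, -5/8, -1/2, 0 } => -83/128
step 9: add R to get RBRBRBBRR; options L={ -1, -3/4, -11/16, -21/32 } R={ -83/128, -41/64, -5/8, -1/2, 0 } => -167/256
step 10: add R to get RBRBRBBRRR; options L={ -1, -3/4, -11/16, -21/32 } R={ -167/256, -83/128, -41/64, -5/8, -1/2, 0 } => -335/512
step 11: add B to get RBRBRBBRRRB; options L={ -1, -3/4, -11/16, -21/32, -335/512 } R={ -167/256, -83/128, -41/64, -5/8, -1/2, 0 } => -669/1024
step 12: add R to get RBRBRBBRRRBR; options L={ -1, -3/4, -11/16, -21/32, -335/512 } R={ -669/1024, -167/256, -83/128, -41/64, -5/8, -1/2, 0 } => -1339/2048
step 13: add R to get RBRBRBBRRRBRR; options L={ -1, -3/4, -11/16, -21/32, -335/512 } R={ -1339/2048, -669/1024, -167/256, -83/128, -41/64, -5/8, -1/2, 0 } => -2679/4096
step 14: add R to get RBRBRBBRRRBRRR; options L={ -1, -3/4, -11/16, -21/32, -335/512 } R={ -2679/4096, -1339/2048, -669/1024, -167/256, -83/128, -41/64, -5/8, -1/2, 0 } => -5359/8192
step 15: add R to get RBRBRBBRRRBRRRR; options L={ -1, -3/4, -11/16, -21/32, -335/512 } R={ -5359/8192, -2679/4096, -1339/2048, -669/1024, -167/256, -83/128, -41/64, -5/8, -1/2, 0 } => -10719/16384

-10719/16384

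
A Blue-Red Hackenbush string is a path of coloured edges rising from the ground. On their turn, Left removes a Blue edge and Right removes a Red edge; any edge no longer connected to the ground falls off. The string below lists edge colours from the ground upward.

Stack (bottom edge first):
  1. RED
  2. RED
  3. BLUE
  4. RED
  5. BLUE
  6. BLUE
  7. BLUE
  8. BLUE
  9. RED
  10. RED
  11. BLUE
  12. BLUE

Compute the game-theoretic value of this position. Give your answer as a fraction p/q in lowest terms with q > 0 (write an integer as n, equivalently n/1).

G(R) = { none | 0 } ⇒ -1
G(RR) = { none | -1,0 } ⇒ -2
G(RRB) = { -2 | -1,0 } ⇒ -3/2
G(RRBR) = { -2 | -3/2,-1,0 } ⇒ -7/4
G(RRBRB) = { -2,-7/4 | -3/2,-1,0 } ⇒ -13/8
G(RRBRBB) = { -2,-7/4,-13/8 | -3/2,-1,0 } ⇒ -25/16
G(RRBRBBB) = { -2,-7/4,-13/8,-25/16 | -3/2,-1,0 } ⇒ -49/32
G(RRBRBBBB) = { -2,-7/4,-13/8,-25/16,-49/32 | -3/2,-1,0 } ⇒ -97/64
G(RRBRBBBBR) = { -2,-7/4,-13/8,-25/16,-49/32 | -97/64,-3/2,-1,0 } ⇒ -195/128
G(RRBRBBBBRR) = { -2,-7/4,-13/8,-25/16,-49/32 | -195/128,-97/64,-3/2,-1,0 } ⇒ -391/256
G(RRBRBBBBRRB) = { -2,-7/4,-13/8,-25/16,-49/32,-391/256 | -195/128,-97/64,-3/2,-1,0 } ⇒ -781/512
G(RRBRBBBBRRBB) = { -2,-7/4,-13/8,-25/16,-49/32,-391/256,-781/512 | -195/128,-97/64,-3/2,-1,0 } ⇒ -1561/1024

-1561/1024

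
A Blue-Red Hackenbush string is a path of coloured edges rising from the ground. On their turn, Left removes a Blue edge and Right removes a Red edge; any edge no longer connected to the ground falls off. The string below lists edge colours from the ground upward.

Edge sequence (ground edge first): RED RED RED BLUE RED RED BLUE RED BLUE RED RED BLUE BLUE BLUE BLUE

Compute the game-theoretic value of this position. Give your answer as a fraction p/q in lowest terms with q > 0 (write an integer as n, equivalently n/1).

-11617/4096

Build G(s[:k]) for k = 1..15, string s = RED RED RED BLUE RED RED BLUE RED BLUE RED RED BLUE BLUE BLUE BLUE.
G_1 [R]  L=[(no moves)]  R=[0]  so -1
G_2 [RR]  L=[(no moves)]  R=[-1 0]  so -2
G_3 [RRR]  L=[(no moves)]  R=[-2 -1 0]  so -3
G_4 [RRRB]  L=[-3]  R=[-2 -1 0]  so -5/2
G_5 [RRRBR]  L=[-3]  R=[-5/2 -2 -1 0]  so -11/4
G_6 [RRRBRR]  L=[-3]  R=[-11/4 -5/2 -2 -1 0]  so -23/8
G_7 [RRRBRRB]  L=[-3 -23/8]  R=[-11/4 -5/2 -2 -1 0]  so -45/16
G_8 [RRRBRRBR]  L=[-3 -23/8]  R=[-45/16 -11/4 -5/2 -2 -1 0]  so -91/32
G_9 [RRRBRRBRB]  L=[-3 -23/8 -91/32]  R=[-45/16 -11/4 -5/2 -2 -1 0]  so -181/64
G_10 [RRRBRRBRBR]  L=[-3 -23/8 -91/32]  R=[-181/64 -45/16 -11/4 -5/2 -2 -1 0]  so -363/128
G_11 [RRRBRRBRBRR]  L=[-3 -23/8 -91/32]  R=[-363/128 -181/64 -45/16 -11/4 -5/2 -2 -1 0]  so -727/256
G_12 [RRRBRRBRBRRB]  L=[-3 -23/8 -91/32 -727/256]  R=[-363/128 -181/64 -45/16 -11/4 -5/2 -2 -1 0]  so -1453/512
G_13 [RRRBRRBRBRRBB]  L=[-3 -23/8 -91/32 -727/256 -1453/512]  R=[-363/128 -181/64 -45/16 -11/4 -5/2 -2 -1 0]  so -2905/1024
G_14 [RRRBRRBRBRRBBB]  L=[-3 -23/8 -91/32 -727/256 -1453/512 -2905/1024]  R=[-363/128 -181/64 -45/16 -11/4 -5/2 -2 -1 0]  so -5809/2048
G_15 [RRRBRRBRBRRBBBB]  L=[-3 -23/8 -91/32 -727/256 -1453/512 -2905/1024 -5809/2048]  R=[-363/128 -181/64 -45/16 -11/4 -5/2 -2 -1 0]  so -11617/4096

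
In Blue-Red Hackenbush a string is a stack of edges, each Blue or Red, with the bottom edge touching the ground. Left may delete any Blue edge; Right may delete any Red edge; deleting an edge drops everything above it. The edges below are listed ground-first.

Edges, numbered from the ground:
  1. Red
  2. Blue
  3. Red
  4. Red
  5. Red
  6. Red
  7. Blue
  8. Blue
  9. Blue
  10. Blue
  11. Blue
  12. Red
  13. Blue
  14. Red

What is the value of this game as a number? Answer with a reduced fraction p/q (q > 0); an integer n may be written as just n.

Build val(s[:k]) for k = 1..14, string s = Red Blue Red Red Red Red Blue Blue Blue Blue Blue Red Blue Red.
R: Left { ∅ }, Right { 0 } so simplest -1
RB: Left { -1 }, Right { 0 } so simplest -1/2
RBR: Left { -1 }, Right { -1/2; 0 } so simplest -3/4
RBRR: Left { -1 }, Right { -3/4; -1/2; 0 } so simplest -7/8
RBRRR: Left { -1 }, Right { -7/8; -3/4; -1/2; 0 } so simplest -15/16
RBRRRR: Left { -1 }, Right { -15/16; -7/8; -3/4; -1/2; 0 } so simplest -31/32
RBRRRRB: Left { -1; -31/32 }, Right { -15/16; -7/8; -3/4; -1/2; 0 } so simplest -61/64
RBRRRRBB: Left { -1; -31/32; -61/64 }, Right { -15/16; -7/8; -3/4; -1/2; 0 } so simplest -121/128
RBRRRRBBB: Left { -1; -31/32; -61/64; -121/128 }, Right { -15/16; -7/8; -3/4; -1/2; 0 } so simplest -241/256
RBRRRRBBBB: Left { -1; -31/32; -61/64; -121/128; -241/256 }, Right { -15/16; -7/8; -3/4; -1/2; 0 } so simplest -481/512
RBRRRRBBBBB: Left { -1; -31/32; -61/64; -121/128; -241/256; -481/512 }, Right { -15/16; -7/8; -3/4; -1/2; 0 } so simplest -961/1024
RBRRRRBBBBBR: Left { -1; -31/32; -61/64; -121/128; -241/256; -481/512 }, Right { -961/1024; -15/16; -7/8; -3/4; -1/2; 0 } so simplest -1923/2048
RBRRRRBBBBBRB: Left { -1; -31/32; -61/64; -121/128; -241/256; -481/512; -1923/2048 }, Right { -961/1024; -15/16; -7/8; -3/4; -1/2; 0 } so simplest -3845/4096
RBRRRRBBBBBRBR: Left { -1; -31/32; -61/64; -121/128; -241/256; -481/512; -1923/2048 }, Right { -3845/4096; -961/1024; -15/16; -7/8; -3/4; -1/2; 0 } so simplest -7691/8192

-7691/8192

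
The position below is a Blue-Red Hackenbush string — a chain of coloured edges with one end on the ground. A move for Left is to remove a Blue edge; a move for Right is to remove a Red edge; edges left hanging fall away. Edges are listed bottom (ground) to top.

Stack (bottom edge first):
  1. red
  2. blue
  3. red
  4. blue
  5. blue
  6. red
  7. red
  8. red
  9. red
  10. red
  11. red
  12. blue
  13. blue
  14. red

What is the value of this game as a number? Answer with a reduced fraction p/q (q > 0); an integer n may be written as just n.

edge 1 of 14 (red): { (no moves) | 0 } => -1
edge 2 of 14 (blue): { -1 | 0 } => -1/2
edge 3 of 14 (red): { -1 | -1/2; 0 } => -3/4
edge 4 of 14 (blue): { -1; -3/4 | -1/2; 0 } => -5/8
edge 5 of 14 (blue): { -1; -3/4; -5/8 | -1/2; 0 } => -9/16
edge 6 of 14 (red): { -1; -3/4; -5/8 | -9/16; -1/2; 0 } => -19/32
edge 7 of 14 (red): { -1; -3/4; -5/8 | -19/32; -9/16; -1/2; 0 } => -39/64
edge 8 of 14 (red): { -1; -3/4; -5/8 | -39/64; -19/32; -9/16; -1/2; 0 } => -79/128
edge 9 of 14 (red): { -1; -3/4; -5/8 | -79/128; -39/64; -19/32; -9/16; -1/2; 0 } => -159/256
edge 10 of 14 (red): { -1; -3/4; -5/8 | -159/256; -79/128; -39/64; -19/32; -9/16; -1/2; 0 } => -319/512
edge 11 of 14 (red): { -1; -3/4; -5/8 | -319/512; -159/256; -79/128; -39/64; -19/32; -9/16; -1/2; 0 } => -639/1024
edge 12 of 14 (blue): { -1; -3/4; -5/8; -639/1024 | -319/512; -159/256; -79/128; -39/64; -19/32; -9/16; -1/2; 0 } => -1277/2048
edge 13 of 14 (blue): { -1; -3/4; -5/8; -639/1024; -1277/2048 | -319/512; -159/256; -79/128; -39/64; -19/32; -9/16; -1/2; 0 } => -2553/4096
edge 14 of 14 (red): { -1; -3/4; -5/8; -639/1024; -1277/2048 | -2553/4096; -319/512; -159/256; -79/128; -39/64; -19/32; -9/16; -1/2; 0 } => -5107/8192

-5107/8192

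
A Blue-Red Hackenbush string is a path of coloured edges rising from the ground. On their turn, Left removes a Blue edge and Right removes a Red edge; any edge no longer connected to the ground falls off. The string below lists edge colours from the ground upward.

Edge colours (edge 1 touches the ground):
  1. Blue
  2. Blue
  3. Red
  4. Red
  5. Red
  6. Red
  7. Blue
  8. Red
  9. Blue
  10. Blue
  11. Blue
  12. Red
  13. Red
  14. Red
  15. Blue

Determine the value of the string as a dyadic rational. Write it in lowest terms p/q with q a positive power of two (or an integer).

Build val(s[:k]) for k = 1..15, string s = Blue Blue Red Red Red Red Blue Red Blue Blue Blue Red Red Red Blue.
step 1: add Blue to get B; options L={ 0 } R={  } so 1
step 2: add Blue to get BB; options L={ 0; 1 } R={  } so 2
step 3: add Red to get BBR; options L={ 0; 1 } R={ 2 } so 3/2
step 4: add Red to get BBRR; options L={ 0; 1 } R={ 3/2; 2 } so 5/4
step 5: add Red to get BBRRR; options L={ 0; 1 } R={ 5/4; 3/2; 2 } so 9/8
step 6: add Red to get BBRRRR; options L={ 0; 1 } R={ 9/8; 5/4; 3/2; 2 } so 17/16
step 7: add Blue to get BBRRRRB; options L={ 0; 1; 17/16 } R={ 9/8; 5/4; 3/2; 2 } so 35/32
step 8: add Red to get BBRRRRBR; options L={ 0; 1; 17/16 } R={ 35/32; 9/8; 5/4; 3/2; 2 } so 69/64
step 9: add Blue to get BBRRRRBRB; options L={ 0; 1; 17/16; 69/64 } R={ 35/32; 9/8; 5/4; 3/2; 2 } so 139/128
step 10: add Blue to get BBRRRRBRBB; options L={ 0; 1; 17/16; 69/64; 139/128 } R={ 35/32; 9/8; 5/4; 3/2; 2 } so 279/256
step 11: add Blue to get BBRRRRBRBBB; options L={ 0; 1; 17/16; 69/64; 139/128; 279/256 } R={ 35/32; 9/8; 5/4; 3/2; 2 } so 559/512
step 12: add Red to get BBRRRRBRBBBR; options L={ 0; 1; 17/16; 69/64; 139/128; 279/256 } R={ 559/512; 35/32; 9/8; 5/4; 3/2; 2 } so 1117/1024
step 13: add Red to get BBRRRRBRBBBRR; options L={ 0; 1; 17/16; 69/64; 139/128; 279/256 } R={ 1117/1024; 559/512; 35/32; 9/8; 5/4; 3/2; 2 } so 2233/2048
step 14: add Red to get BBRRRRBRBBBRRR; options L={ 0; 1; 17/16; 69/64; 139/128; 279/256 } R={ 2233/2048; 1117/1024; 559/512; 35/32; 9/8; 5/4; 3/2; 2 } so 4465/4096
step 15: add Blue to get BBRRRRBRBBBRRRB; options L={ 0; 1; 17/16; 69/64; 139/128; 279/256; 4465/4096 } R={ 2233/2048; 1117/1024; 559/512; 35/32; 9/8; 5/4; 3/2; 2 } so 8931/8192

8931/8192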